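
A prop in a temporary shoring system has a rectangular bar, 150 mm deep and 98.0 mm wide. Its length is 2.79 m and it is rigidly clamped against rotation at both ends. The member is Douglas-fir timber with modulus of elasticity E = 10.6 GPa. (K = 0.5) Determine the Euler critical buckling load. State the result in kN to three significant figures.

P_cr ≈ 632 kN

Buckling occurs about the weak axis: I_min = h·b³/12 with b = 98.0 mm (the shorter side).
I_min = 150×98.0³/12 = 1.176×10^7 mm⁴
I = 1.176×10^7 mm⁴ = 1.176×10^-5 m⁴
Effective length L_e = K·L = 0.5 × 2.79 = 1.395 m
P_cr = π²EI / L_e² = π² × 10.6×10⁹ × 1.176×10^-5 / 1.395² = 6.325×10^5 N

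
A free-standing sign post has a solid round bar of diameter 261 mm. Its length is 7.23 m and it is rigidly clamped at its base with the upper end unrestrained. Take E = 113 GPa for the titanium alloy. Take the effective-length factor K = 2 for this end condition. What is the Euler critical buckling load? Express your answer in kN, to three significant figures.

P_cr ≈ 1210 kN

I = πd⁴/64 = π×261⁴/64 = 2.278×10^8 mm⁴
I = 2.278×10^8 mm⁴ = 2.278×10^-4 m⁴
Effective length L_e = K·L = 2 × 7.23 = 14.46 m
P_cr = π²EI / L_e² = π² × 113×10⁹ × 2.278×10^-4 / 14.46² = 1.215×10^6 N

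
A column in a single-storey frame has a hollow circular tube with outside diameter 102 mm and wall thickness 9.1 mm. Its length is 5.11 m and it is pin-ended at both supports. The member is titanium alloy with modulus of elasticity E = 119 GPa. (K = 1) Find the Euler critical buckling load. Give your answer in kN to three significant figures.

P_cr ≈ 130 kN

Inner diameter d_i = 102 − 2×9.1 = 83.80 mm
I = π(d_o⁴ − d_i⁴)/64 = π(102⁴ − 83.80⁴)/64 = 2.893×10^6 mm⁴
I = 2.893×10^6 mm⁴ = 2.893×10^-6 m⁴
Effective length L_e = K·L = 1 × 5.11 = 5.110 m
P_cr = π²EI / L_e² = π² × 119×10⁹ × 2.893×10^-6 / 5.110² = 1.301×10^5 N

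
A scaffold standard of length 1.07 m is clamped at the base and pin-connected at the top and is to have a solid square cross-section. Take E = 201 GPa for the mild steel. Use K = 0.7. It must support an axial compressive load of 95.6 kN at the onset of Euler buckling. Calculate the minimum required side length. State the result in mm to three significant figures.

L_e = K·L = 0.7 × 1.07 = 0.7490 m
Required I = P_cr·L_e²/(π²E) = 9.560×10^4 × 0.7490² / (π² × 2.01×10^11) = 2.703×10^-8 m⁴
I_req = 2.703×10^4 mm⁴
Solid square: I = a⁴/12  ⇒  a = (12I)^(1/4) = (12×2.703×10^4)^(1/4) = 23.9 mm

a ≈ 23.9 mm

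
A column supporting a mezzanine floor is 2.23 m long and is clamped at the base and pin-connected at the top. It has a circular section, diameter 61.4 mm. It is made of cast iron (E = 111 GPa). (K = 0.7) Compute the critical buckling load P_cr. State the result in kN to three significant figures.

I = πd⁴/64 = π×61.4⁴/64 = 6.977×10^5 mm⁴
I = 6.977×10^5 mm⁴ = 6.977×10^-7 m⁴
Effective length L_e = K·L = 0.7 × 2.23 = 1.561 m
P_cr = π²EI / L_e² = π² × 111×10⁹ × 6.977×10^-7 / 1.561² = 3.137×10^5 N

P_cr ≈ 314 kN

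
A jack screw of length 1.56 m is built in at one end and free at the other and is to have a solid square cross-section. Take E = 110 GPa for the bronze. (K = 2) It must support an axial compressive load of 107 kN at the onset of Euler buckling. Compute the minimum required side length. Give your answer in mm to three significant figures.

a ≈ 58.2 mm

L_e = K·L = 2 × 1.56 = 3.120 m
Required I = P_cr·L_e²/(π²E) = 1.070×10^5 × 3.120² / (π² × 1.10×10^11) = 9.594×10^-7 m⁴
I_req = 9.594×10^5 mm⁴
Solid square: I = a⁴/12  ⇒  a = (12I)^(1/4) = (12×9.594×10^5)^(1/4) = 58.2 mm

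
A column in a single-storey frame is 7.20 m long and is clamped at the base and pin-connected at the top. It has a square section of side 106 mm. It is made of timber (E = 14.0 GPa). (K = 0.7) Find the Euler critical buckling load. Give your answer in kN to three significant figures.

I = a⁴/12 = 106⁴/12 = 1.052×10^7 mm⁴
I = 1.052×10^7 mm⁴ = 1.052×10^-5 m⁴
Effective length L_e = K·L = 0.7 × 7.20 = 5.040 m
P_cr = π²EI / L_e² = π² × 14.0×10⁹ × 1.052×10^-5 / 5.040² = 5.723×10^4 N

P_cr ≈ 57.2 kN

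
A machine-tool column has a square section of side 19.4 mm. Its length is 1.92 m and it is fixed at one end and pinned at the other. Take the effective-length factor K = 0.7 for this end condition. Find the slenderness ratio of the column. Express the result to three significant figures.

λ ≈ 240

For a square r = a/√12 = 19.4/√12 = 5.600 mm
L_e = K·L = 0.7 × 1.92 m = 1.344 m = 1344.0 mm
λ = L_e / r_min = 1344.0 / 5.600 = 240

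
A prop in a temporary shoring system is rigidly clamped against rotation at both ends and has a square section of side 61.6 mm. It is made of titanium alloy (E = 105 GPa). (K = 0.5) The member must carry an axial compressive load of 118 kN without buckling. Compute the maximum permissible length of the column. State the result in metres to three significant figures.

I = a⁴/12 = 61.6⁴/12 = 1.200×10^6 mm⁴
I = 1.200×10^-6 m⁴
At the buckling limit P_cr = P = 1.180×10^5 N
From P_cr = π²EI/(K·L)²:  L = (1/K)·√(π²EI/P_cr) = (1/0.5)·√(π²×1.05×10^11×1.200×10^-6/1.180×10^5)
L = 6.49 m

L_max ≈ 6.49 m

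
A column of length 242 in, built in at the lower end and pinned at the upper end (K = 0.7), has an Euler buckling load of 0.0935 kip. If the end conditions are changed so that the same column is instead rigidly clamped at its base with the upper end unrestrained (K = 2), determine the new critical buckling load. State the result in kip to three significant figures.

P_cr ≈ 0.0115 kip

P_cr ∝ 1/K², so P_cr,new = P_cr,old × (K_old/K_new)² = 0.0935 × (0.7/2)²
= 0.0935 × 0.1225 = 0.0115 kip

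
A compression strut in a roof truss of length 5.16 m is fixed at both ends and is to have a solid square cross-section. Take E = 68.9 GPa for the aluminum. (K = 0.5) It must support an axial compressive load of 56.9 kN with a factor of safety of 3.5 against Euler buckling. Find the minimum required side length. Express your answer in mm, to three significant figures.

a ≈ 69.5 mm

Required P_cr = n·P = 3.5 × 56.9 = 199.2 kN
L_e = K·L = 0.5 × 5.16 = 2.580 m
Required I = P_cr·L_e²/(π²E) = 1.992×10^5 × 2.580² / (π² × 6.89×10^10) = 1.949×10^-6 m⁴
I_req = 1.949×10^6 mm⁴
Solid square: I = a⁴/12  ⇒  a = (12I)^(1/4) = (12×1.949×10^6)^(1/4) = 69.5 mm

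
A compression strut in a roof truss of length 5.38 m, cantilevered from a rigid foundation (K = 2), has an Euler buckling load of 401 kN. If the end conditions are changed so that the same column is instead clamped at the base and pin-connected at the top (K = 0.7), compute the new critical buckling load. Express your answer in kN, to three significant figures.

P_cr ≈ 3270 kN

P_cr ∝ 1/K², so P_cr,new = P_cr,old × (K_old/K_new)² = 401 × (2/0.7)²
= 401 × 8.163 = 3270 kN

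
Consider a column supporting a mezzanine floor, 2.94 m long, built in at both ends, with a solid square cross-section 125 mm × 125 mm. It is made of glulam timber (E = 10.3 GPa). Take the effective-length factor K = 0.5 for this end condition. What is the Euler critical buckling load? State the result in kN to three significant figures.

I = a⁴/12 = 125⁴/12 = 2.035×10^7 mm⁴
I = 2.035×10^7 mm⁴ = 2.035×10^-5 m⁴
Effective length L_e = K·L = 0.5 × 2.94 = 1.470 m
P_cr = π²EI / L_e² = π² × 10.3×10⁹ × 2.035×10^-5 / 1.470² = 9.571×10^5 N

P_cr ≈ 957 kN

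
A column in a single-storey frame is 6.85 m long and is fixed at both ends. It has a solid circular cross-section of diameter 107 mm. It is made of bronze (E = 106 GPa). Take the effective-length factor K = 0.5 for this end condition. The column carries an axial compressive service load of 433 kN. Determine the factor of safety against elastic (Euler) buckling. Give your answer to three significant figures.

I = πd⁴/64 = π×107⁴/64 = 6.434×10^6 mm⁴
I = 6.434×10^6 mm⁴ = 6.434×10^-6 m⁴
Effective length L_e = K·L = 0.5 × 6.85 = 3.425 m
P_cr = π²EI / L_e² = π² × 106×10⁹ × 6.434×10^-6 / 3.425² = 5.738×10^5 N
Factor of safety n = P_cr / P = 573.84 / 433 = 1.33

n ≈ 1.33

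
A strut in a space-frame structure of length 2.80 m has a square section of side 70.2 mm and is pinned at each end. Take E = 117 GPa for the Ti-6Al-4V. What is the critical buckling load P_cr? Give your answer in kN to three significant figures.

P_cr ≈ 298 kN

I = a⁴/12 = 70.2⁴/12 = 2.024×10^6 mm⁴
I = 2.024×10^6 mm⁴ = 2.024×10^-6 m⁴
Effective length L_e = K·L = 1 × 2.80 = 2.800 m
P_cr = π²EI / L_e² = π² × 117×10⁹ × 2.024×10^-6 / 2.800² = 2.981×10^5 N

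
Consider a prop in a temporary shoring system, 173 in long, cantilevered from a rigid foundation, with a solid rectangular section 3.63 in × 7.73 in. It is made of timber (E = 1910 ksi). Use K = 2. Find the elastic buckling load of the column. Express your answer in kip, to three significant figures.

P_cr ≈ 4.85 kip

Buckling occurs about the weak axis: I_min = h·b³/12 with b = 3.63 in (the shorter side).
I_min = 7.73×3.63³/12 = 30.81 in⁴
Effective length L_e = K·L = 2 × 173 = 346.0 in
P_cr = π²EI / L_e² = π² × 1910×10³ × 30.81 / 346.0² = 4.852×10^3 lb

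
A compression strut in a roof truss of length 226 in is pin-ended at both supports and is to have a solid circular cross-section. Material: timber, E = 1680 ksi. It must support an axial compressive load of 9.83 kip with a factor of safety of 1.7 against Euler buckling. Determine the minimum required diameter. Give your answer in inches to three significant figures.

d ≈ 5.69 in

Required P_cr = n·P = 1.7 × 9.83 = 16.71 kip
L_e = K·L = 1 × 226 = 226.0 in
Required I = P_cr·L_e²/(π²E) = 1.671×10^4 × 226.0² / (π² × 1.68×10^6) = 51.48 in⁴
Solid circle: I = πd⁴/64  ⇒  d = (64I/π)^(1/4) = (64×51.48/π)^(1/4) = 5.69 in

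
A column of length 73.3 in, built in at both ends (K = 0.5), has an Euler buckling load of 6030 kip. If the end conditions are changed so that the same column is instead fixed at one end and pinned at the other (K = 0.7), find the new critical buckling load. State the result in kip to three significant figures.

P_cr ≈ 3080 kip

P_cr ∝ 1/K², so P_cr,new = P_cr,old × (K_old/K_new)² = 6030 × (0.5/0.7)²
= 6030 × 0.5102 = 3080 kip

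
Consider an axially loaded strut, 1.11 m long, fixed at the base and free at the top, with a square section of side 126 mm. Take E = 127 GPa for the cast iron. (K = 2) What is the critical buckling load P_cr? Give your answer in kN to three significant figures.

P_cr ≈ 5340 kN

I = a⁴/12 = 126⁴/12 = 2.100×10^7 mm⁴
I = 2.100×10^7 mm⁴ = 2.100×10^-5 m⁴
Effective length L_e = K·L = 2 × 1.11 = 2.220 m
P_cr = π²EI / L_e² = π² × 127×10⁹ × 2.100×10^-5 / 2.220² = 5.342×10^6 N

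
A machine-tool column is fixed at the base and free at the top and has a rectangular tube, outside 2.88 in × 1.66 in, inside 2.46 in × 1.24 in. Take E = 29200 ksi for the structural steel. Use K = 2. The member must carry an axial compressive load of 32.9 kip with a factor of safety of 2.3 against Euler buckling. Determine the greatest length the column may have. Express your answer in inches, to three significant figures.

L_max ≈ 25.9 in

Weak-axis I_min = (h_o·b_o³ − h_i·b_i³)/12 with b_o = 1.66, b_i = 1.240 in (shorter outer/inner sides).
I_min = (2.88×1.66³ − 2.460×1.240³)/12 = 0.7070 in⁴
Required critical load P_cr = n·P = 2.3 × 32.9 = 75.67 kip = 7.567×10^4 lb
From P_cr = π²EI/(K·L)²:  L = (1/K)·√(π²EI/P_cr) = (1/2)·√(π²×2.92×10^7×0.7070/7.567×10^4)
L = 25.9 in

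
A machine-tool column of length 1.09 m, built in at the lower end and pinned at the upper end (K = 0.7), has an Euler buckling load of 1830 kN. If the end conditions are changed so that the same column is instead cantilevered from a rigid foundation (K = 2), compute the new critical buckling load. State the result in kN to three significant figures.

P_cr ≈ 224 kN

P_cr ∝ 1/K², so P_cr,new = P_cr,old × (K_old/K_new)² = 1830 × (0.7/2)²
= 1830 × 0.1225 = 224 kN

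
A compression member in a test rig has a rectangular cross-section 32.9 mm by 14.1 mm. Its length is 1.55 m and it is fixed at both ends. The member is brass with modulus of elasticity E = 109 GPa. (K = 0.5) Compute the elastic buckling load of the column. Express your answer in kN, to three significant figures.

Buckling occurs about the weak axis: I_min = h·b³/12 with b = 14.1 mm (the shorter side).
I_min = 32.9×14.1³/12 = 7.685×10^3 mm⁴
I = 7.685×10^3 mm⁴ = 7.685×10^-9 m⁴
Effective length L_e = K·L = 0.5 × 1.55 = 0.7750 m
P_cr = π²EI / L_e² = π² × 109×10⁹ × 7.685×10^-9 / 0.7750² = 1.377×10^4 N

P_cr ≈ 13.8 kN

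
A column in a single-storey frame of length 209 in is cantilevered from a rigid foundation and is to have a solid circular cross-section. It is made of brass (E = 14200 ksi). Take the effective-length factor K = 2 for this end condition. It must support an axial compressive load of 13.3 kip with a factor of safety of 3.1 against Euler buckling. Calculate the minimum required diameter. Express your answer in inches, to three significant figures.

d ≈ 5.69 in

Required P_cr = n·P = 3.1 × 13.3 = 41.23 kip
L_e = K·L = 2 × 209 = 418.0 in
Required I = P_cr·L_e²/(π²E) = 4.123×10^4 × 418.0² / (π² × 1.42×10^7) = 51.40 in⁴
Solid circle: I = πd⁴/64  ⇒  d = (64I/π)^(1/4) = (64×51.40/π)^(1/4) = 5.69 in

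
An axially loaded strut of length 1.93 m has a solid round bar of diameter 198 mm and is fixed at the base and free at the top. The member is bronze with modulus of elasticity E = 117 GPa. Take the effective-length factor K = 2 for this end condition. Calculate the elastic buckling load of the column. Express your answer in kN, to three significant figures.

P_cr ≈ 5850 kN

I = πd⁴/64 = π×198⁴/64 = 7.545×10^7 mm⁴
I = 7.545×10^7 mm⁴ = 7.545×10^-5 m⁴
Effective length L_e = K·L = 2 × 1.93 = 3.860 m
P_cr = π²EI / L_e² = π² × 117×10⁹ × 7.545×10^-5 / 3.860² = 5.847×10^6 N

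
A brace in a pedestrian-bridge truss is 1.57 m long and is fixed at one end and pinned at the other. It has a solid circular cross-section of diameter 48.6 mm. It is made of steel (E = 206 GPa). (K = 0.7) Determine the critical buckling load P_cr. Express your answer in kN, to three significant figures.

I = πd⁴/64 = π×48.6⁴/64 = 2.739×10^5 mm⁴
I = 2.739×10^5 mm⁴ = 2.739×10^-7 m⁴
Effective length L_e = K·L = 0.7 × 1.57 = 1.099 m
P_cr = π²EI / L_e² = π² × 206×10⁹ × 2.739×10^-7 / 1.099² = 4.610×10^5 N

P_cr ≈ 461 kN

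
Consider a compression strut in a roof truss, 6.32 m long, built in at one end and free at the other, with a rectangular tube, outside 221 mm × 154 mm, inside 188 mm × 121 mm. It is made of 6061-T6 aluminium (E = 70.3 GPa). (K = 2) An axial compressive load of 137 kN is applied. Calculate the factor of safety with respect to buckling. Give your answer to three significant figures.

n ≈ 1.25

Weak-axis I_min = (h_o·b_o³ − h_i·b_i³)/12 with b_o = 154, b_i = 121.0 mm (shorter outer/inner sides).
I_min = (221×154³ − 188.0×121.0³)/12 = 3.951×10^7 mm⁴
I = 3.951×10^7 mm⁴ = 3.951×10^-5 m⁴
Effective length L_e = K·L = 2 × 6.32 = 12.64 m
P_cr = π²EI / L_e² = π² × 70.3×10⁹ × 3.951×10^-5 / 12.64² = 1.716×10^5 N
Factor of safety n = P_cr / P = 171.57 / 137 = 1.25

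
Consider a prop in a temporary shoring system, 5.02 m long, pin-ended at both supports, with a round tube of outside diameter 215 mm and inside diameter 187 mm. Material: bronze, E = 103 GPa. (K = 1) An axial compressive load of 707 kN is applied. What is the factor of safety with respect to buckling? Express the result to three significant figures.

n ≈ 2.56

d_o = 215 mm, d_i = 187 mm
I = π(d_o⁴ − d_i⁴)/64 = π(215⁴ − 187.0⁴)/64 = 4.486×10^7 mm⁴
I = 4.486×10^7 mm⁴ = 4.486×10^-5 m⁴
Effective length L_e = K·L = 1 × 5.02 = 5.020 m
P_cr = π²EI / L_e² = π² × 103×10⁹ × 4.486×10^-5 / 5.020² = 1.810×10^6 N
Factor of safety n = P_cr / P = 1809.7 / 707 = 2.56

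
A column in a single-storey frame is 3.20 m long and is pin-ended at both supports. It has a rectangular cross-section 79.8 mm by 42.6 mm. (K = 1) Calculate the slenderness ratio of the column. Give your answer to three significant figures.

Buckling occurs about the weak axis: I_min = h·b³/12 with b = 42.6 mm (the shorter side).
I_min = 79.8×42.6³/12 = 5.141×10^5 mm⁴
A = 3.399×10^3 mm²;  r_min = √(I/A) = √(5.141×10^5/3.399×10^3) = 12.30 mm
L_e = K·L = 1 × 3.20 m = 3.200 m = 3200.0 mm
λ = L_e / r_min = 3200.0 / 12.30 = 260

λ ≈ 260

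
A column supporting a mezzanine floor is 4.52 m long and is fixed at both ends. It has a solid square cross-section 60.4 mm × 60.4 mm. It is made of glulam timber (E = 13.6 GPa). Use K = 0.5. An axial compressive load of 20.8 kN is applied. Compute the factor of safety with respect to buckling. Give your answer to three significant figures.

I = a⁴/12 = 60.4⁴/12 = 1.109×10^6 mm⁴
I = 1.109×10^6 mm⁴ = 1.109×10^-6 m⁴
Effective length L_e = K·L = 0.5 × 4.52 = 2.260 m
P_cr = π²EI / L_e² = π² × 13.6×10⁹ × 1.109×10^-6 / 2.260² = 2.915×10^4 N
Factor of safety n = P_cr / P = 29.147 / 20.8 = 1.40

n ≈ 1.40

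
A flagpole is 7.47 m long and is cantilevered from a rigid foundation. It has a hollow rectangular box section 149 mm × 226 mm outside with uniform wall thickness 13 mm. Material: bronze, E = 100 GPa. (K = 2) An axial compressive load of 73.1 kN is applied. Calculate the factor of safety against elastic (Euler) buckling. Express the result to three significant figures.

Inner dimensions: h_i = 226 − 2×13 = 200.0 mm, b_i = 149 − 2×13 = 123.0 mm
Weak-axis I_min = (h_o·b_o³ − h_i·b_i³)/12 with b_o = 149, b_i = 123.0 mm (shorter outer/inner sides).
I_min = (226×149³ − 200.0×123.0³)/12 = 3.129×10^7 mm⁴
I = 3.129×10^7 mm⁴ = 3.129×10^-5 m⁴
Effective length L_e = K·L = 2 × 7.47 = 14.94 m
P_cr = π²EI / L_e² = π² × 100×10⁹ × 3.129×10^-5 / 14.94² = 1.383×10^5 N
Factor of safety n = P_cr / P = 138.34 / 73.1 = 1.89

n ≈ 1.89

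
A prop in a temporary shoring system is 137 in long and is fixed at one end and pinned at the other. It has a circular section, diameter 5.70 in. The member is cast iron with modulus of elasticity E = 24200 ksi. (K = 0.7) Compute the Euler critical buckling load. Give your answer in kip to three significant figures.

P_cr ≈ 1350 kip

I = πd⁴/64 = π×5.70⁴/64 = 51.82 in⁴
Effective length L_e = K·L = 0.7 × 137 = 95.90 in
P_cr = π²EI / L_e² = π² × 24200×10³ × 51.82 / 95.90² = 1.346×10^6 lb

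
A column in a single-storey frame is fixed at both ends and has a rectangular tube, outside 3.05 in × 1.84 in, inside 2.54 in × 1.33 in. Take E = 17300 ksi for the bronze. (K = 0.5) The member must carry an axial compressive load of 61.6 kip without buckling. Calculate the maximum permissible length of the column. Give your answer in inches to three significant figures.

L_max ≈ 110 in

Weak-axis I_min = (h_o·b_o³ − h_i·b_i³)/12 with b_o = 1.84, b_i = 1.330 in (shorter outer/inner sides).
I_min = (3.05×1.84³ − 2.540×1.330³)/12 = 1.085 in⁴
At the buckling limit P_cr = P = 6.160×10^4 lb
From P_cr = π²EI/(K·L)²:  L = (1/K)·√(π²EI/P_cr) = (1/0.5)·√(π²×1.73×10^7×1.085/6.160×10^4)
L = 110 in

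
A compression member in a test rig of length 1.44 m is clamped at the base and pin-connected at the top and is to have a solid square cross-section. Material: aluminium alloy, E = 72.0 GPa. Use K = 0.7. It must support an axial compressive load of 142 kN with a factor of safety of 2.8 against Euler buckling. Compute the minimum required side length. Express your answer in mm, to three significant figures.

Required P_cr = n·P = 2.8 × 142 = 397.6 kN
L_e = K·L = 0.7 × 1.44 = 1.008 m
Required I = P_cr·L_e²/(π²E) = 3.976×10^5 × 1.008² / (π² × 7.20×10^10) = 5.685×10^-7 m⁴
I_req = 5.685×10^5 mm⁴
Solid square: I = a⁴/12  ⇒  a = (12I)^(1/4) = (12×5.685×10^5)^(1/4) = 51.1 mm

a ≈ 51.1 mm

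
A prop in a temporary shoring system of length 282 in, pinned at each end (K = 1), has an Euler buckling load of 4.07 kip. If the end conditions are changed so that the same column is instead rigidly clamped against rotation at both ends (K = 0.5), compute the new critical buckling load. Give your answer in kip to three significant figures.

P_cr ∝ 1/K², so P_cr,new = P_cr,old × (K_old/K_new)² = 4.07 × (1/0.5)²
= 4.07 × 4.000 = 16.3 kip

P_cr ≈ 16.3 kip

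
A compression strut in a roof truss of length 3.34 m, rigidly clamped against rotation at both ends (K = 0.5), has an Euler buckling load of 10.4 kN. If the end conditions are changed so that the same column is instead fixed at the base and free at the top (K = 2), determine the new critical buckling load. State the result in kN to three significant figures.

P_cr ≈ 0.650 kN

P_cr ∝ 1/K², so P_cr,new = P_cr,old × (K_old/K_new)² = 10.4 × (0.5/2)²
= 10.4 × 0.06250 = 0.650 kN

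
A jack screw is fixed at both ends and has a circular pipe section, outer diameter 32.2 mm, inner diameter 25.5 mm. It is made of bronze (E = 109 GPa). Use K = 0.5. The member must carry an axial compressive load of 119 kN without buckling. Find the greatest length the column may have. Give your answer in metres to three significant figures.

L_max ≈ 1.08 m

d_o = 32.2 mm, d_i = 25.5 mm
I = π(d_o⁴ − d_i⁴)/64 = π(32.2⁴ − 25.50⁴)/64 = 3.202×10^4 mm⁴
I = 3.202×10^-8 m⁴
At the buckling limit P_cr = P = 1.190×10^5 N
From P_cr = π²EI/(K·L)²:  L = (1/K)·√(π²EI/P_cr) = (1/0.5)·√(π²×1.09×10^11×3.202×10^-8/1.190×10^5)
L = 1.08 m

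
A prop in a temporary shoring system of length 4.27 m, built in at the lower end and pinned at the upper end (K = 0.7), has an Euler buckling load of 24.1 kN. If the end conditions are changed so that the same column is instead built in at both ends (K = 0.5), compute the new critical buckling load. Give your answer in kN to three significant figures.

P_cr ≈ 47.2 kN

P_cr ∝ 1/K², so P_cr,new = P_cr,old × (K_old/K_new)² = 24.1 × (0.7/0.5)²
= 24.1 × 1.960 = 47.2 kN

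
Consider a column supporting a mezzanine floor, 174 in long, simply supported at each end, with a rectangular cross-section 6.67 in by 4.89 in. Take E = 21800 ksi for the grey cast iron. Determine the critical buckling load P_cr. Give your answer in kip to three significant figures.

Buckling occurs about the weak axis: I_min = h·b³/12 with b = 4.89 in (the shorter side).
I_min = 6.67×4.89³/12 = 64.99 in⁴
Effective length L_e = K·L = 1 × 174 = 174.0 in
P_cr = π²EI / L_e² = π² × 21800×10³ × 64.99 / 174.0² = 4.619×10^5 lb

P_cr ≈ 462 kip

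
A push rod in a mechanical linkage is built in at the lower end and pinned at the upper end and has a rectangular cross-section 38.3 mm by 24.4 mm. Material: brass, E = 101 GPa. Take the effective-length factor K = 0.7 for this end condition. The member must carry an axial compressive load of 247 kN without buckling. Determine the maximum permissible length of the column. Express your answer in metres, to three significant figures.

Buckling occurs about the weak axis: I_min = h·b³/12 with b = 24.4 mm (the shorter side).
I_min = 38.3×24.4³/12 = 4.636×10^4 mm⁴
I = 4.636×10^-8 m⁴
At the buckling limit P_cr = P = 2.470×10^5 N
From P_cr = π²EI/(K·L)²:  L = (1/K)·√(π²EI/P_cr) = (1/0.7)·√(π²×1.01×10^11×4.636×10^-8/2.470×10^5)
L = 0.618 m

L_max ≈ 0.618 m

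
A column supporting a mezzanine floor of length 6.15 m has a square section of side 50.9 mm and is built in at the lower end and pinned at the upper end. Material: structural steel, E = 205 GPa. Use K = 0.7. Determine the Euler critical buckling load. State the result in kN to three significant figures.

I = a⁴/12 = 50.9⁴/12 = 5.594×10^5 mm⁴
I = 5.594×10^5 mm⁴ = 5.594×10^-7 m⁴
Effective length L_e = K·L = 0.7 × 6.15 = 4.305 m
P_cr = π²EI / L_e² = π² × 205×10⁹ × 5.594×10^-7 / 4.305² = 6.107×10^4 N

P_cr ≈ 61.1 kN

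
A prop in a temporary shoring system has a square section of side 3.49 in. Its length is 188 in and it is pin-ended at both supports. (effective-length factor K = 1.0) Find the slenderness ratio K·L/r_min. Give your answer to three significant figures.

For a square r = a/√12 = 3.49/√12 = 1.007 in
L_e = K·L = 1 × 188 = 188.0 in
λ = L_e / r_min = 188.00 / 1.007 = 187

λ ≈ 187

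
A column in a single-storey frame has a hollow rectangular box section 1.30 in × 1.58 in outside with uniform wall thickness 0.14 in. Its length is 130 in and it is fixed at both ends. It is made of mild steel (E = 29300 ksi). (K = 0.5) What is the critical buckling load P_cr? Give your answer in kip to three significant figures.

P_cr ≈ 11.9 kip

Inner dimensions: h_i = 1.58 − 2×0.14 = 1.300 in, b_i = 1.30 − 2×0.14 = 1.020 in
Weak-axis I_min = (h_o·b_o³ − h_i·b_i³)/12 with b_o = 1.30, b_i = 1.020 in (shorter outer/inner sides).
I_min = (1.58×1.30³ − 1.300×1.020³)/12 = 0.1743 in⁴
Effective length L_e = K·L = 0.5 × 130 = 65.00 in
P_cr = π²EI / L_e² = π² × 29300×10³ × 0.1743 / 65.00² = 1.193×10^4 lb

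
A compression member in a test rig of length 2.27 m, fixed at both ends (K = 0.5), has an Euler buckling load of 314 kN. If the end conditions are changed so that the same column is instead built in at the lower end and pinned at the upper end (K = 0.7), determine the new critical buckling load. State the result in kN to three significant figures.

P_cr ≈ 160 kN

P_cr ∝ 1/K², so P_cr,new = P_cr,old × (K_old/K_new)² = 314 × (0.5/0.7)²
= 314 × 0.5102 = 160 kN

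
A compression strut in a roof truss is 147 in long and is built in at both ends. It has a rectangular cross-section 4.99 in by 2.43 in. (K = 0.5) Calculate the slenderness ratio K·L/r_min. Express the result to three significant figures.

λ ≈ 105

Buckling occurs about the weak axis: I_min = h·b³/12 with b = 2.43 in (the shorter side).
I_min = 4.99×2.43³/12 = 5.967 in⁴
A = 12.13 in²;  r_min = √(I/A) = √(5.967/12.13) = 0.7015 in
L_e = K·L = 0.5 × 147 = 73.50 in
λ = L_e / r_min = 73.500 / 0.7015 = 105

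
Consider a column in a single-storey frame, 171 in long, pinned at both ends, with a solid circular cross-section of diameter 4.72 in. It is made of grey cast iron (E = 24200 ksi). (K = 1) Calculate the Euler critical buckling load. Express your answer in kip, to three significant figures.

I = πd⁴/64 = π×4.72⁴/64 = 24.36 in⁴
Effective length L_e = K·L = 1 × 171 = 171.0 in
P_cr = π²EI / L_e² = π² × 24200×10³ × 24.36 / 171.0² = 1.990×10^5 lb

P_cr ≈ 199 kip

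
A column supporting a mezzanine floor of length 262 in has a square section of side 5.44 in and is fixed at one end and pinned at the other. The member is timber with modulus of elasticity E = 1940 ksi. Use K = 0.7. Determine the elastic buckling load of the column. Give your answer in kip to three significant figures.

I = a⁴/12 = 5.44⁴/12 = 72.98 in⁴
Effective length L_e = K·L = 0.7 × 262 = 183.4 in
P_cr = π²EI / L_e² = π² × 1940×10³ × 72.98 / 183.4² = 4.154×10^4 lb

P_cr ≈ 41.5 kip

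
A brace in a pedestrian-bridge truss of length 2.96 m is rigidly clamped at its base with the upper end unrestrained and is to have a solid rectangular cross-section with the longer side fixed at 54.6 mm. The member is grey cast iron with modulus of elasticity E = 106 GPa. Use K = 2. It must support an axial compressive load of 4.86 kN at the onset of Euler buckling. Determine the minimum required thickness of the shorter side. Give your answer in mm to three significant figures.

L_e = K·L = 2 × 2.96 = 5.920 m
Required I = P_cr·L_e²/(π²E) = 4.860×10^3 × 5.920² / (π² × 1.06×10^11) = 1.628×10^-7 m⁴
I_req = 1.628×10^5 mm⁴
Rectangle, weak axis: I_min = h·b³/12 with h = 54.6 mm fixed  ⇒  b = (12I/h)^(1/3) = 33.0 mm

b ≈ 33.0 mm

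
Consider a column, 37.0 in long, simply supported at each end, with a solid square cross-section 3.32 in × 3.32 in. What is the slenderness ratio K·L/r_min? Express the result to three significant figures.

λ ≈ 38.6

I = a⁴/12 = 3.32⁴/12 = 10.12 in⁴
A = 11.02 in²;  r_min = √(I/A) = √(10.12/11.02) = 0.9584 in
L_e = K·L = 1 × 37.0 = 37.00 in
λ = L_e / r_min = 37.000 / 0.9584 = 38.6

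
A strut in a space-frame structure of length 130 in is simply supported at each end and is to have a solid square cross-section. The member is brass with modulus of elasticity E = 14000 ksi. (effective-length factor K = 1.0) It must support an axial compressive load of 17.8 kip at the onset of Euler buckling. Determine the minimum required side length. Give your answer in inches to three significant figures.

L_e = K·L = 1 × 130 = 130.0 in
Required I = P_cr·L_e²/(π²E) = 1.780×10^4 × 130.0² / (π² × 1.40×10^7) = 2.177 in⁴
Solid square: I = a⁴/12  ⇒  a = (12I)^(1/4) = (12×2.177)^(1/4) = 2.26 in

a ≈ 2.26 in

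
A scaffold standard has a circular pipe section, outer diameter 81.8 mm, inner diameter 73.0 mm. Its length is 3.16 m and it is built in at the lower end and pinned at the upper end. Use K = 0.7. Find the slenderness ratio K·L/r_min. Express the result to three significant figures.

d_o = 81.8 mm, d_i = 73.0 mm
I = π(d_o⁴ − d_i⁴)/64 = π(81.8⁴ − 73.00⁴)/64 = 8.038×10^5 mm⁴
A = 1.070×10^3 mm²;  r_min = √(I/A) = √(8.038×10^5/1.070×10^3) = 27.41 mm
L_e = K·L = 0.7 × 3.16 m = 2.212 m = 2212.0 mm
λ = L_e / r_min = 2212.0 / 27.41 = 80.7

λ ≈ 80.7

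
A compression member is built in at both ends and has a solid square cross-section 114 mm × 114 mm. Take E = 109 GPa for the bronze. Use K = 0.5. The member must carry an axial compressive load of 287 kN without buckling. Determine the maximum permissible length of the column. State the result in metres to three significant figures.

I = a⁴/12 = 114⁴/12 = 1.407×10^7 mm⁴
I = 1.407×10^-5 m⁴
At the buckling limit P_cr = P = 2.870×10^5 N
From P_cr = π²EI/(K·L)²:  L = (1/K)·√(π²EI/P_cr) = (1/0.5)·√(π²×1.09×10^11×1.407×10^-5/2.870×10^5)
L = 14.5 m

L_max ≈ 14.5 m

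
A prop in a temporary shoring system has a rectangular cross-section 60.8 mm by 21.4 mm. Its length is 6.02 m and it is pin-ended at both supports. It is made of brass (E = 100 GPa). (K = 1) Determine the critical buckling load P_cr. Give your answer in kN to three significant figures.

Buckling occurs about the weak axis: I_min = h·b³/12 with b = 21.4 mm (the shorter side).
I_min = 60.8×21.4³/12 = 4.966×10^4 mm⁴
I = 4.966×10^4 mm⁴ = 4.966×10^-8 m⁴
Effective length L_e = K·L = 1 × 6.02 = 6.020 m
P_cr = π²EI / L_e² = π² × 100×10⁹ × 4.966×10^-8 / 6.020² = 1.352×10^3 N

P_cr ≈ 1.35 kN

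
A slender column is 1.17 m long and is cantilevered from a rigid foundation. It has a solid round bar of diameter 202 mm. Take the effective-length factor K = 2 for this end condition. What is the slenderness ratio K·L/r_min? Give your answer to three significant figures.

I = πd⁴/64 = π×202⁴/64 = 8.173×10^7 mm⁴
A = 3.205×10^4 mm²;  r_min = √(I/A) = √(8.173×10^7/3.205×10^4) = 50.50 mm
L_e = K·L = 2 × 1.17 m = 2.340 m = 2340.0 mm
λ = L_e / r_min = 2340.0 / 50.50 = 46.3

λ ≈ 46.3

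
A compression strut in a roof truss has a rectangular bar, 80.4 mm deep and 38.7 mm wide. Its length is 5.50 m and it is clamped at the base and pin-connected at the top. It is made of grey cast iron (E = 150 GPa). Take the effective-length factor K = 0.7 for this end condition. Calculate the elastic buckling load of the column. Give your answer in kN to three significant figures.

Buckling occurs about the weak axis: I_min = h·b³/12 with b = 38.7 mm (the shorter side).
I_min = 80.4×38.7³/12 = 3.883×10^5 mm⁴
I = 3.883×10^5 mm⁴ = 3.883×10^-7 m⁴
Effective length L_e = K·L = 0.7 × 5.50 = 3.850 m
P_cr = π²EI / L_e² = π² × 150×10⁹ × 3.883×10^-7 / 3.850² = 3.879×10^4 N

P_cr ≈ 38.8 kN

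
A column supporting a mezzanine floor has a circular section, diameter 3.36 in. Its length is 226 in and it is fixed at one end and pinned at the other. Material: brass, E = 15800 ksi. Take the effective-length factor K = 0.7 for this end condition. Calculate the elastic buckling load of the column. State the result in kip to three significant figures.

I = πd⁴/64 = π×3.36⁴/64 = 6.256 in⁴
Effective length L_e = K·L = 0.7 × 226 = 158.2 in
P_cr = π²EI / L_e² = π² × 15800×10³ × 6.256 / 158.2² = 3.898×10^4 lb

P_cr ≈ 39.0 kip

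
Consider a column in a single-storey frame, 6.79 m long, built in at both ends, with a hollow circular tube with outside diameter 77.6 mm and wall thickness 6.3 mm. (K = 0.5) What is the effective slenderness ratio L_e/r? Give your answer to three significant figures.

λ ≈ 134

Inner diameter d_i = 77.6 − 2×6.3 = 65.00 mm
I = π(d_o⁴ − d_i⁴)/64 = π(77.6⁴ − 65.00⁴)/64 = 9.037×10^5 mm⁴
A = 1.411×10^3 mm²;  r_min = √(I/A) = √(9.037×10^5/1.411×10^3) = 25.31 mm
L_e = K·L = 0.5 × 6.79 m = 3.395 m = 3395.0 mm
λ = L_e / r_min = 3395.0 / 25.31 = 134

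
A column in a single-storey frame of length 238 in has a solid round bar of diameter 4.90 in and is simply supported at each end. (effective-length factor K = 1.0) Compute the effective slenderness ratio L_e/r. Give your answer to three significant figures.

I = πd⁴/64 = π×4.90⁴/64 = 28.30 in⁴
A = 18.86 in²;  r_min = √(I/A) = √(28.30/18.86) = 1.225 in
L_e = K·L = 1 × 238 = 238.0 in
λ = L_e / r_min = 238.00 / 1.225 = 194

λ ≈ 194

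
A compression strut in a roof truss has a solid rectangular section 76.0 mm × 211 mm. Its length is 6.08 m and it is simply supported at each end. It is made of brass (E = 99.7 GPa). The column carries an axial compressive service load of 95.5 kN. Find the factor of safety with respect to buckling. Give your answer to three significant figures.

n ≈ 2.15

Buckling occurs about the weak axis: I_min = h·b³/12 with b = 76.0 mm (the shorter side).
I_min = 211×76.0³/12 = 7.719×10^6 mm⁴
I = 7.719×10^6 mm⁴ = 7.719×10^-6 m⁴
Effective length L_e = K·L = 1 × 6.08 = 6.080 m
P_cr = π²EI / L_e² = π² × 99.7×10⁹ × 7.719×10^-6 / 6.080² = 2.055×10^5 N
Factor of safety n = P_cr / P = 205.46 / 95.5 = 2.15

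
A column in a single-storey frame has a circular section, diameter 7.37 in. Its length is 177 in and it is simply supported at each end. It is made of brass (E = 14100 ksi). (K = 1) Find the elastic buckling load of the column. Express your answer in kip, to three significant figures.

I = πd⁴/64 = π×7.37⁴/64 = 144.8 in⁴
Effective length L_e = K·L = 1 × 177 = 177.0 in
P_cr = π²EI / L_e² = π² × 14100×10³ × 144.8 / 177.0² = 6.433×10^5 lb

P_cr ≈ 643 kip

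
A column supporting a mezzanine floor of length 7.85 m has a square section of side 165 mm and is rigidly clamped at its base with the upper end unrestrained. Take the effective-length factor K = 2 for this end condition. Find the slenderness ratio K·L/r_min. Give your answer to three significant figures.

λ ≈ 330

For a square r = a/√12 = 165/√12 = 47.63 mm
L_e = K·L = 2 × 7.85 m = 15.70 m = 15700 mm
λ = L_e / r_min = 15700 / 47.63 = 330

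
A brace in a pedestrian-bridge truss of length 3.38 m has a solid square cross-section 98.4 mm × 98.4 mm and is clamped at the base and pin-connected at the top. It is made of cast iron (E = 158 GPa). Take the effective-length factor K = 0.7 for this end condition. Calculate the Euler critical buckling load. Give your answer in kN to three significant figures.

I = a⁴/12 = 98.4⁴/12 = 7.813×10^6 mm⁴
I = 7.813×10^6 mm⁴ = 7.813×10^-6 m⁴
Effective length L_e = K·L = 0.7 × 3.38 = 2.366 m
P_cr = π²EI / L_e² = π² × 158×10⁹ × 7.813×10^-6 / 2.366² = 2.176×10^6 N

P_cr ≈ 2180 kN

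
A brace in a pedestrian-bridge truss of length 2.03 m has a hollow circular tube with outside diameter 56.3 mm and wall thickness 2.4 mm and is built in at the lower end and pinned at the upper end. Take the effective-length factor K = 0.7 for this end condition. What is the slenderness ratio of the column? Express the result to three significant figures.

λ ≈ 74.5

Inner diameter d_i = 56.3 − 2×2.4 = 51.50 mm
I = π(d_o⁴ − d_i⁴)/64 = π(56.3⁴ − 51.50⁴)/64 = 1.479×10^5 mm⁴
A = 406.4 mm²;  r_min = √(I/A) = √(1.479×10^5/406.4) = 19.08 mm
L_e = K·L = 0.7 × 2.03 m = 1.421 m = 1421.0 mm
λ = L_e / r_min = 1421.0 / 19.08 = 74.5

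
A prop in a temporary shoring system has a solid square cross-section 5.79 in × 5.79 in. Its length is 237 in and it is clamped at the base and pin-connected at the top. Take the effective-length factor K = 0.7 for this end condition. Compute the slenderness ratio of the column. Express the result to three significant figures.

λ ≈ 99.3

For a square r = a/√12 = 5.79/√12 = 1.671 in
L_e = K·L = 0.7 × 237 = 165.9 in
λ = L_e / r_min = 165.90 / 1.671 = 99.3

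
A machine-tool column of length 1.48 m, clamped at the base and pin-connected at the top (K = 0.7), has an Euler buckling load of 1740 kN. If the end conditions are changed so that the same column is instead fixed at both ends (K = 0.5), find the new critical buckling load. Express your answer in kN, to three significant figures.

P_cr ∝ 1/K², so P_cr,new = P_cr,old × (K_old/K_new)² = 1740 × (0.7/0.5)²
= 1740 × 1.960 = 3410 kN

P_cr ≈ 3410 kN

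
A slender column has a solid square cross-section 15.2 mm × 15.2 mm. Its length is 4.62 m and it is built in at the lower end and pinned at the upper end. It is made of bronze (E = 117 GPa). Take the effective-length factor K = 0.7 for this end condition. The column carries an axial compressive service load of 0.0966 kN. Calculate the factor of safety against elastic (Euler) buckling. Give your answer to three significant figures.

I = a⁴/12 = 15.2⁴/12 = 4.448×10^3 mm⁴
I = 4.448×10^3 mm⁴ = 4.448×10^-9 m⁴
Effective length L_e = K·L = 0.7 × 4.62 = 3.234 m
P_cr = π²EI / L_e² = π² × 117×10⁹ × 4.448×10^-9 / 3.234² = 491.1 N
Factor of safety n = P_cr / P = 0.49113 / 0.0966 = 5.08

n ≈ 5.08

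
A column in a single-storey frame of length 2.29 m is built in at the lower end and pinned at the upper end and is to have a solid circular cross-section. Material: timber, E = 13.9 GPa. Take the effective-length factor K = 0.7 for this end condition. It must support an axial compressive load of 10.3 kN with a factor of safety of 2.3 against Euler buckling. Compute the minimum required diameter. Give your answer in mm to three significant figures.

d ≈ 54.8 mm

Required P_cr = n·P = 2.3 × 10.3 = 23.69 kN
L_e = K·L = 0.7 × 2.29 = 1.603 m
Required I = P_cr·L_e²/(π²E) = 2.369×10^4 × 1.603² / (π² × 1.39×10^10) = 4.437×10^-7 m⁴
I_req = 4.437×10^5 mm⁴
Solid circle: I = πd⁴/64  ⇒  d = (64I/π)^(1/4) = (64×4.437×10^5/π)^(1/4) = 54.8 mm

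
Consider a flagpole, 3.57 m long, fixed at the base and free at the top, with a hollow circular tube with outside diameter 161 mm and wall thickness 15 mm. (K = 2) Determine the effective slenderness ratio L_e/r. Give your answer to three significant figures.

Inner diameter d_i = 161 − 2×15 = 131.0 mm
I = π(d_o⁴ − d_i⁴)/64 = π(161⁴ − 131.0⁴)/64 = 1.853×10^7 mm⁴
A = 6.880×10^3 mm²;  r_min = √(I/A) = √(1.853×10^7/6.880×10^3) = 51.89 mm
L_e = K·L = 2 × 3.57 m = 7.140 m = 7140.0 mm
λ = L_e / r_min = 7140.0 / 51.89 = 138

λ ≈ 138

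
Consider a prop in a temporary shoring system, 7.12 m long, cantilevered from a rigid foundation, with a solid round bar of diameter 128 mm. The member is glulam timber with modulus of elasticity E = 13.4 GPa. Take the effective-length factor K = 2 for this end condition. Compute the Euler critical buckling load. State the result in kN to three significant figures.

I = πd⁴/64 = π×128⁴/64 = 1.318×10^7 mm⁴
I = 1.318×10^7 mm⁴ = 1.318×10^-5 m⁴
Effective length L_e = K·L = 2 × 7.12 = 14.24 m
P_cr = π²EI / L_e² = π² × 13.4×10⁹ × 1.318×10^-5 / 14.24² = 8.594×10^3 N

P_cr ≈ 8.59 kN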